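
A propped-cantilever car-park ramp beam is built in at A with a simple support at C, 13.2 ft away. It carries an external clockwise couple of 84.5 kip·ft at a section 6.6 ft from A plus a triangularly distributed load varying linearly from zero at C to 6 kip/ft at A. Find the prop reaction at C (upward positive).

R_C = 15.12 kip

Take the reaction at C as the redundant and release it; the primary structure is a cantilever fixed at A.
Free-end deflection of the primary structure under the applied loading (downward +):
  clockwise couple 84.5 at a = 6.6: M₀a(2L − a)/(2EI) = 5521/EI
  triangular load, peak 6 at the fixed end: w₀L⁴/(30EI) = 6072/EI
  δ_0 = 11593/EI
Tip deflection under a unit load at C: L³/(3EI) = 766.7/EI.
Compatibility at C: δ_0 − R_C·δ_{CC} = 0, so R_C = 11593/766.7 = 15.12 kip.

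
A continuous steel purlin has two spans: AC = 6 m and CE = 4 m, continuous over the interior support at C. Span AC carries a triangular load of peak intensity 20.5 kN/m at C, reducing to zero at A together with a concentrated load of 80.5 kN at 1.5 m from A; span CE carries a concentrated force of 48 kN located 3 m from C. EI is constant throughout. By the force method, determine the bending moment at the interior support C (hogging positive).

Release continuity at C by inserting a hinge; the redundant is the internal moment M_C. The primary structure is two simply-supported spans AC and CE.
Discontinuity in slope at C on the released structure — sum the simple-span end rotations:
  span AC: triangular load, peak 20.5: w₀L³/(45EI) = 98.4/EI
  span AC: point load 80.5 at a = 1.5: Pab(L + a)/(6LEI) = 113.2/EI
  span CE: point load 48 at a = 3: Pab(L + b)/(6LEI) = 30/EI
  relative rotation θ_0 = (211.6 + 30)/EI = 241.6/EI
A unit hogging moment at C produces rotation L₁/(3EI) + L₂/(3EI) = 3.333/EI.
Compatibility: M_C·(L₁+L₂)/(3EI) = θ_0, giving M_C = 72.48 kN·m (hogging).

M_C = 72.48 kN·m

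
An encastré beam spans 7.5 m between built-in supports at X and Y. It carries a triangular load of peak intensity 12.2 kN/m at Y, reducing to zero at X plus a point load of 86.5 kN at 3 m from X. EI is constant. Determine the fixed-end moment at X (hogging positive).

Take the two fixed-end moments M_X, M_Y as redundants; the released structure is the simple span XY.
End rotations of the released simple span under the applied load (×1/EI):
  at X: triangular load, peak 12.2: 7w₀L³/(360EI) = 100.1/EI
  at Y: triangular load, peak 12.2: w₀L³/(45EI) = 114.4/EI
  at X: point load 86.5 at a = 3: Pab(L + b)/(6LEI) = 311.4/EI
  at Y: point load 86.5 at a = 3: Pab(L + a)/(6LEI) = 272.5/EI
  θ_X0 = 411.5/EI,  θ_Y0 = 386.9/EI
Flexibility coefficients: a unit moment at one end gives L/(3EI) there and L/(6EI) at the far end, so f₁₁ = f₂₂ = 2.5/EI and f₁₂ = f₂₁ = 1.25/EI.
Compatibility — zero rotation at each built-in end:
  2.5 M_X + 1.25 M_Y = 411.5
  1.25 M_X + 2.5 M_Y = 386.9
Solving the pair gives M_X = 116.3 kN·m and M_Y = 96.59 kN·m (hogging).

M_X = 116.3 kN·m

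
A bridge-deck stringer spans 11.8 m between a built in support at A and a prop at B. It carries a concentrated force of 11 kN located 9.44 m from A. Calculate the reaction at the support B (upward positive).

R_B = 7.744 kN

Take the reaction at B as the redundant and release it; the primary structure is a cantilever fixed at A.
Primary-structure tip deflection at B by superposition:
  point load 11 at a = 9.44: Pa²(3L − a)/(6EI) = 4241/EI
Tip deflection under a unit load at B: L³/(3EI) = 547.7/EI.
Compatibility at B: δ_0 − R_B·δ_{BB} = 0, so R_B = 4241/547.7 = 7.744 kN.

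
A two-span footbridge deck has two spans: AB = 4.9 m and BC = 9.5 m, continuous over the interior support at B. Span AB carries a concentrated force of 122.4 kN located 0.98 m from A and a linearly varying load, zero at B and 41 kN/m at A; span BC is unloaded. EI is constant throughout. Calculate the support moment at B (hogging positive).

M_B = 39.13 kN·m

Release continuity at B by inserting a hinge; the redundant is the internal moment M_B. The primary structure is two simply-supported spans AB and BC.
Discontinuity in slope at B on the released structure — sum the simple-span end rotations:
  span AB: point load 122.4 at a = 0.98: Pab(L + a)/(6LEI) = 94.04/EI
  span AB: triangular load, peak 41: 7w₀L³/(360EI) = 93.79/EI
  relative rotation θ_0 = (187.8 + 0)/EI = 187.8/EI
A unit hogging moment at B produces rotation L₁/(3EI) + L₂/(3EI) = 4.8/EI.
Compatibility: M_B·(L₁+L₂)/(3EI) = θ_0, giving M_B = 39.13 kN·m (hogging).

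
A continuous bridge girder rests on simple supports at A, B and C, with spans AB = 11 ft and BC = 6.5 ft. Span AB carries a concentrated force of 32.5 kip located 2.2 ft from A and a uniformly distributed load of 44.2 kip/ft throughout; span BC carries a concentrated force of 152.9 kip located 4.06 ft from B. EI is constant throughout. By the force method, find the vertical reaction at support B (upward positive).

Insert a hinge at B; M_B is the redundant, and each span becomes simply supported.
Discontinuity in slope at B on the released structure — sum the simple-span end rotations:
  span AB: point load 32.5 at a = 2.2: Pab(L + a)/(6LEI) = 125.8/EI
  span AB: UDL 44.2: wL³/(24EI) = 2451/EI
  span BC: point load 152.9 at a = 4.06: Pab(L + b)/(6LEI) = 347.2/EI
  relative rotation θ_0 = (2577 + 347.2)/EI = 2924/EI
A unit hogging moment at B produces rotation L₁/(3EI) + L₂/(3EI) = 5.833/EI.
Compatibility: M_B·(L₁+L₂)/(3EI) = θ_0, giving M_B = 501.3 kip·ft (hogging).
Span AB, ΣM about A with M_B applied at B: R_B^{AB}·11 = 2746 + 501.3, so R_B^{AB} = 295.2 kip and R_A = 518.7 − 295.2 = 223.5 kip.
Span BC, ΣM about C: R_B^{BC}·6.5 = 373.1 + 501.3, so R_B^{BC} = 134.5 kip and R_C = 152.9 − 134.5 = 18.38 kip.
R_B = 295.2 + 134.5 = 429.7 kip.

R_B = 429.7 kip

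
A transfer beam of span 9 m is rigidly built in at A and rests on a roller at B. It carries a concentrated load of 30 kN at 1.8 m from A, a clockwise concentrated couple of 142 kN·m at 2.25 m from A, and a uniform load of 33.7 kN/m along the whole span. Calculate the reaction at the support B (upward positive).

Choose R_B as the redundant. The primary structure is the cantilever fixed at A.
Primary-structure tip deflection at B by superposition:
  point load 30 at a = 1.8: Pa²(3L − a)/(6EI) = 408.2/EI
  clockwise couple 142 at a = 2.25: M₀a(2L − a)/(2EI) = 2516/EI
  UDL 33.7: wL⁴/(8EI) = 27638/EI
  δ_0 = 30563/EI
Flexibility coefficient — unit upward force at B: δ_{BB} = L³/(3EI) = 243/EI.
Compatibility at B: δ_0 − R_B·δ_{BB} = 0, so R_B = 30563/243 = 125.8 kN.

R_B = 125.8 kN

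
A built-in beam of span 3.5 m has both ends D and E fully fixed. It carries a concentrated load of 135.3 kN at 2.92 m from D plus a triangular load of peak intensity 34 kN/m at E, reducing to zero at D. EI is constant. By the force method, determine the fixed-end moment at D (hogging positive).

Take the two fixed-end moments M_D, M_E as redundants; the released structure is the simple span DE.
End rotations of the released simple span under the applied load (×1/EI):
  at D: point load 135.3 at a = 2.92: Pab(L + b)/(6LEI) = 44.52/EI
  at E: point load 135.3 at a = 2.92: Pab(L + a)/(6LEI) = 70.05/EI
  at D: triangular load, peak 34: 7w₀L³/(360EI) = 28.35/EI
  at E: triangular load, peak 34: w₀L³/(45EI) = 32.39/EI
  θ_D0 = 72.86/EI,  θ_E0 = 102.4/EI
Flexibility coefficients: a unit moment at one end gives L/(3EI) there and L/(6EI) at the far end, so f₁₁ = f₂₂ = 1.167/EI and f₁₂ = f₂₁ = 0.5833/EI.
Compatibility — zero rotation at each built-in end:
  1.167 M_D + 0.5833 M_E = 72.86
  0.5833 M_D + 1.167 M_E = 102.4
Solving the pair gives M_D = 24.73 kN·m and M_E = 75.45 kN·m (hogging).

M_D = 24.73 kN·m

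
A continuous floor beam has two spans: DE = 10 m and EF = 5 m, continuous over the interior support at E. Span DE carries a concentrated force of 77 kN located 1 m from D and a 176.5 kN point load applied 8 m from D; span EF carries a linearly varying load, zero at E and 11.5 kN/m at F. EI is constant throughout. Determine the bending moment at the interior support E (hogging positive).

Take M_E as the redundant. Released structure: two simple spans DE and EF with a hinge at E.
Discontinuity in slope at E on the released structure — sum the simple-span end rotations:
  span DE: point load 77 at a = 1: Pab(L + a)/(6LEI) = 127/EI
  span DE: point load 176.5 at a = 8: Pab(L + a)/(6LEI) = 847.2/EI
  span EF: triangular load, peak 11.5: 7w₀L³/(360EI) = 27.95/EI
  relative rotation θ_0 = (974.2 + 27.95)/EI = 1002/EI
A unit hogging moment at E produces rotation L₁/(3EI) + L₂/(3EI) = 5/EI.
Slope continuity at E: θ_0 = M_E·5/EI, so M_E = 1002/5 = 200.4 kN·m (hogging).

M_E = 200.4 kN·m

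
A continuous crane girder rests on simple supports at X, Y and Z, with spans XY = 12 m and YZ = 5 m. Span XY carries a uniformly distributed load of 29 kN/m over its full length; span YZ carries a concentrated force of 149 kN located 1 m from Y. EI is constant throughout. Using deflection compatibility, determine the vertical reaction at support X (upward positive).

Insert a hinge at Y; M_Y is the redundant, and each span becomes simply supported.
Rotations at Y on the released spans (each span's end-slope, ×1/EI):
  span XY: UDL 29: wL³/(24EI) = 2088/EI
  span YZ: point load 149 at a = 1: Pab(L + b)/(6LEI) = 178.8/EI
  relative rotation θ_0 = (2088 + 178.8)/EI = 2267/EI
A unit hogging moment at Y produces rotation L₁/(3EI) + L₂/(3EI) = 5.667/EI.
Slope continuity at Y: θ_0 = M_Y·5.667/EI, so M_Y = 2267/5.667 = 400 kN·m (hogging).
Span XY, ΣM about X with M_Y applied at Y: R_Y^{XY}·12 = 2088 + 400, so R_Y^{XY} = 207.3 kN and R_X = 348 − 207.3 = 140.7 kN.

R_X = 140.7 kN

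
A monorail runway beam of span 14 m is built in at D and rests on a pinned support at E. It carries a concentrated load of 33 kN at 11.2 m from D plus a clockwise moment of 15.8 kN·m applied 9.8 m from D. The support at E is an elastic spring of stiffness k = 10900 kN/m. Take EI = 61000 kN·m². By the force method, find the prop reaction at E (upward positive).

R_E = 24.62 kN

Take the reaction at E as the redundant and release it; the primary structure is a cantilever fixed at D.
Downward deflection at the released point E due to the loads:
  point load 33 at a = 11.2: Pa²(3L − a)/(6EI) = 21250/EI
  clockwise couple 15.8 at a = 9.8: M₀a(2L − a)/(2EI) = 1409/EI
  δ_0 = 22659/EI
Tip deflection under a unit load at E: L³/(3EI) = 914.7/EI.
With EI = 61000 kN·m²: δ_0 = 0.37145 m and δ_{EE} = 0.014995 m/kN.
Compatibility — the spring shortens by R_E/k under the reaction it provides: δ_0 − R_E·δ_{EE} = R_E/k. With 1/k = 0.000092 m/kN, R_E = δ_0 / (δ_{EE} + 1/k) = 0.37145 / (0.014995 + 0.000092) = 24.62 kN.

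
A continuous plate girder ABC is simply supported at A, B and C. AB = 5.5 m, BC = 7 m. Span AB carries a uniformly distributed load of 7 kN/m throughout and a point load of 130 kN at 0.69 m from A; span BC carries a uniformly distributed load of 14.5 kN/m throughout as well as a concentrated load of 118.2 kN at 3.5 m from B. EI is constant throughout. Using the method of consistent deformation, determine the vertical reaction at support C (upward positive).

Take M_B as the redundant. Released structure: two simple spans AB and BC with a hinge at B.
Discontinuity in slope at B on the released structure — sum the simple-span end rotations:
  span AB: UDL 7: wL³/(24EI) = 48.53/EI
  span AB: point load 130 at a = 0.69: Pab(L + a)/(6LEI) = 80.93/EI
  span BC: UDL 14.5: wL³/(24EI) = 207.2/EI
  span BC: point load 118.2 at a = 3.5: Pab(L + b)/(6LEI) = 362/EI
  relative rotation θ_0 = (129.5 + 569.2)/EI = 698.7/EI
A unit hogging moment at B produces rotation L₁/(3EI) + L₂/(3EI) = 4.167/EI.
Slope continuity at B: θ_0 = M_B·4.167/EI, so M_B = 698.7/4.167 = 167.7 kN·m (hogging).
Span BC, ΣM about C: R_B^{BC}·7 = 769 + 167.7, so R_B^{BC} = 133.8 kN and R_C = 219.7 − 133.8 = 85.9 kN.

R_C = 85.9 kN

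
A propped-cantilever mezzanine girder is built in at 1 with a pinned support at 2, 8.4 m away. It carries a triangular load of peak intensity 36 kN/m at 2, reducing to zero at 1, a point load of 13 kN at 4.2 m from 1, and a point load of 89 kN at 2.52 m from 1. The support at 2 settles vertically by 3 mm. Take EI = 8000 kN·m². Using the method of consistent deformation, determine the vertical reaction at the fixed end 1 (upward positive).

Choose R_2 as the redundant. The primary structure is the cantilever fixed at 1.
Primary-structure tip deflection at 2 by superposition:
  triangular load, peak 36 at the free end: 11w₀L⁴/(120EI) = 16430/EI
  point load 13 at a = 4.2: Pa²(3L − a)/(6EI) = 802.6/EI
  point load 89 at a = 2.52: Pa²(3L − a)/(6EI) = 2136/EI
  δ_0 = 19369/EI
Tip deflection under a unit load at 2: L³/(3EI) = 197.6/EI.
With EI = 8000 kN·m²: δ_0 = 2.4211 m and δ_{22} = 0.024696 m/kN.
Compatibility — the beam at 2 must follow the support down by 0.003 m: δ_0 − R_2·δ_{22} = 0.003, so R_2 = (2.4211 − 0.003)/0.024696 = 97.91 kN.
Vertical equilibrium: R_1 = ΣP − R_2 = 253.2 − 97.91 = 155.3 kN.

R_1 = 155.3 kN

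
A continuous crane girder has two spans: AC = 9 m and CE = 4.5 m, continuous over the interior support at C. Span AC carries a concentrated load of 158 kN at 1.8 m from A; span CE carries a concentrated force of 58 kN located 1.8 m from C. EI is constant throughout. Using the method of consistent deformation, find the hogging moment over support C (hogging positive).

M_C = 107.7 kN·m

Insert a hinge at C; M_C is the redundant, and each span becomes simply supported.
End slopes at the hinge C, treating each span as simply supported:
  span AC: point load 158 at a = 1.8: Pab(L + a)/(6LEI) = 409.5/EI
  span CE: point load 58 at a = 1.8: Pab(L + b)/(6LEI) = 75.17/EI
  relative rotation θ_0 = (409.5 + 75.17)/EI = 484.7/EI
A unit hogging moment at C produces rotation L₁/(3EI) + L₂/(3EI) = 4.5/EI.
Slope continuity at C: θ_0 = M_C·4.5/EI, so M_C = 484.7/4.5 = 107.7 kN·m (hogging).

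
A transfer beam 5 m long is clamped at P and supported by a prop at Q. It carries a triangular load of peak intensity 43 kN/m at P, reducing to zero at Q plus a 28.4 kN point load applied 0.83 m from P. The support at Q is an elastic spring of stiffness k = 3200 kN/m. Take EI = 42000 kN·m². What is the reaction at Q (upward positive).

Choose R_Q as the redundant. The primary structure is the cantilever fixed at P.
Downward deflection at the released point Q due to the loads:
  triangular load, peak 43 at the fixed end: w₀L⁴/(30EI) = 895.8/EI
  point load 28.4 at a = 0.83: Pa²(3L − a)/(6EI) = 46.21/EI
  δ_0 = 942/EI
Flexibility coefficient — unit upward force at Q: δ_{QQ} = L³/(3EI) = 41.67/EI.
With EI = 42000 kN·m²: δ_0 = 0.022429 m and δ_{QQ} = 0.000992 m/kN.
Compatibility — the spring shortens by R_Q/k under the reaction it provides: δ_0 − R_Q·δ_{QQ} = R_Q/k. With 1/k = 0.000313 m/kN, R_Q = δ_0 / (δ_{QQ} + 1/k) = 0.022429 / (0.000992 + 0.000313) = 17.19 kN.

R_Q = 17.19 kN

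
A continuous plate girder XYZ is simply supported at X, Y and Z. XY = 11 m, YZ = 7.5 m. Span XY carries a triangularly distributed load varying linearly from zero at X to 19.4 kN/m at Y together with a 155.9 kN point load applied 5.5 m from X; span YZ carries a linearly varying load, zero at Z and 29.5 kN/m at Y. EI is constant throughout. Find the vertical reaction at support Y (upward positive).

R_Y = 296.6 kN

Insert a hinge at Y; M_Y is the redundant, and each span becomes simply supported.
End slopes at the hinge Y, treating each span as simply supported:
  span XY: triangular load, peak 19.4: w₀L³/(45EI) = 573.8/EI
  span XY: point load 155.9 at a = 5.5: Pab(L + a)/(6LEI) = 1179/EI
  span YZ: triangular load, peak 29.5: w₀L³/(45EI) = 276.6/EI
  relative rotation θ_0 = (1753 + 276.6)/EI = 2029/EI
A unit hogging moment at Y produces rotation L₁/(3EI) + L₂/(3EI) = 6.167/EI.
Slope continuity at Y: θ_0 = M_Y·6.167/EI, so M_Y = 2029/6.167 = 329.1 kN·m (hogging).
Span XY, ΣM about X with M_Y applied at Y: R_Y^{XY}·11 = 1640 + 329.1, so R_Y^{XY} = 179 kN and R_X = 262.6 − 179 = 83.6 kN.
Span YZ, ΣM about Z: R_Y^{YZ}·7.5 = 553.1 + 329.1, so R_Y^{YZ} = 117.6 kN and R_Z = 110.6 − 117.6 = -7.003 kN.
R_Y = 179 + 117.6 = 296.6 kN.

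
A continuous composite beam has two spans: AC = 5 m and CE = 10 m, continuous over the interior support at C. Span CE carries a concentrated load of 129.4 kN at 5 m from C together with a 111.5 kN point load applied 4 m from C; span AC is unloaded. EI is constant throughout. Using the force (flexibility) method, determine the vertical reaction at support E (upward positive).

R_E = 78.85 kN

Take M_C as the redundant. Released structure: two simple spans AC and CE with a hinge at C.
End slopes at the hinge C, treating each span as simply supported:
  span CE: point load 129.4 at a = 5: Pab(L + b)/(6LEI) = 808.8/EI
  span CE: point load 111.5 at a = 4: Pab(L + b)/(6LEI) = 713.6/EI
  relative rotation θ_0 = (0 + 1522)/EI = 1522/EI
A unit hogging moment at C produces rotation L₁/(3EI) + L₂/(3EI) = 5/EI.
Slope continuity at C: θ_0 = M_C·5/EI, so M_C = 1522/5 = 304.5 kN·m (hogging).
Span CE, ΣM about E: R_C^{CE}·10 = 1316 + 304.5, so R_C^{CE} = 162 kN and R_E = 240.9 − 162 = 78.85 kN.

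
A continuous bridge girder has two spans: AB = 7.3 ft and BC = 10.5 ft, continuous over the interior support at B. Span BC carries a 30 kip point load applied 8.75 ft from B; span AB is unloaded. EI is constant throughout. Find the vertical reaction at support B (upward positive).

Take M_B as the redundant. Released structure: two simple spans AB and BC with a hinge at B.
Rotations at B on the released spans (each span's end-slope, ×1/EI):
  span BC: point load 30 at a = 8.75: Pab(L + b)/(6LEI) = 89.32/EI
  relative rotation θ_0 = (0 + 89.32)/EI = 89.32/EI
A unit hogging moment at B produces rotation L₁/(3EI) + L₂/(3EI) = 5.933/EI.
Compatibility: M_B·(L₁+L₂)/(3EI) = θ_0, giving M_B = 15.05 kip·ft (hogging).
Span AB, ΣM about A with M_B applied at B: R_B^{AB}·7.3 = 0 + 15.05, so R_B^{AB} = 2.062 kip and R_A = 0 − 2.062 = -2.062 kip.
Span BC, ΣM about C: R_B^{BC}·10.5 = 52.5 + 15.05, so R_B^{BC} = 6.434 kip and R_C = 30 − 6.434 = 23.57 kip.
R_B = 2.062 + 6.434 = 8.496 kip.

R_B = 8.496 kip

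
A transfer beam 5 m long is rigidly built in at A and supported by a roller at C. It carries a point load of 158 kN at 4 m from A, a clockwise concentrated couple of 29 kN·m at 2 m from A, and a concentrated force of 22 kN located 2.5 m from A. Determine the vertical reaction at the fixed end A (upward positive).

Choose R_C as the redundant. The primary structure is the cantilever fixed at A.
Free-end deflection of the primary structure under the applied loading (downward +):
  point load 158 at a = 4: Pa²(3L − a)/(6EI) = 4635/EI
  clockwise couple 29 at a = 2: M₀a(2L − a)/(2EI) = 232/EI
  point load 22 at a = 2.5: Pa²(3L − a)/(6EI) = 286.5/EI
  δ_0 = 5153/EI
Tip deflection under a unit load at C: L³/(3EI) = 41.67/EI.
The prop prevents deflection at C: R_C = δ_0/δ_{CC} = 5153/41.67 = 123.7 kN.
Vertical equilibrium: R_A = ΣP − R_C = 180 − 123.7 = 56.33 kN.

R_A = 56.33 kN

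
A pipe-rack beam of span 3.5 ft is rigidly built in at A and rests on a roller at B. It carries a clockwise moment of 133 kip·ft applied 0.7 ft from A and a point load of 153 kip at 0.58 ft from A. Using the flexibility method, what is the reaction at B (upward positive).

R_B = 26.47 kip

Release the roller at B. Primary structure: cantilever fixed at A.
Deflection at B on the released cantilever, summing each load's contribution:
  clockwise couple 133 at a = 0.7: M₀a(2L − a)/(2EI) = 293.3/EI
  point load 153 at a = 0.58: Pa²(3L − a)/(6EI) = 85.1/EI
  δ_0 = 378.4/EI
Flexibility coefficient — unit upward force at B: δ_{BB} = L³/(3EI) = 14.29/EI.
Compatibility at B: δ_0 − R_B·δ_{BB} = 0, so R_B = 378.4/14.29 = 26.47 kip.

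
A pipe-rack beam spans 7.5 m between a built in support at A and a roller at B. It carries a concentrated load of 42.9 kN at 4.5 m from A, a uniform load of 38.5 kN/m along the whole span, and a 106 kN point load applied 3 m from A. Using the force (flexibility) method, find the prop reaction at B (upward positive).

R_B = 148.9 kN

Remove the prop at B; the released (primary) structure is a cantilever built in at A.
Free-end deflection of the primary structure under the applied loading (downward +):
  point load 42.9 at a = 4.5: Pa²(3L − a)/(6EI) = 2606/EI
  UDL 38.5: wL⁴/(8EI) = 15227/EI
  point load 106 at a = 3: Pa²(3L − a)/(6EI) = 3100/EI
  δ_0 = 20934/EI
Tip deflection under a unit load at B: L³/(3EI) = 140.6/EI.
Compatibility at B: δ_0 − R_B·δ_{BB} = 0, so R_B = 20934/140.6 = 148.9 kN.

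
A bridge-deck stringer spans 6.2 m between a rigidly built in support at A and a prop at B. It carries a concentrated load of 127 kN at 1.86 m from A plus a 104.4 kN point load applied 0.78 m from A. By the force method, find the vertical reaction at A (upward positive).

Take the reaction at B as the redundant and release it; the primary structure is a cantilever fixed at A.
Free-end deflection of the primary structure under the applied loading (downward +):
  point load 127 at a = 1.86: Pa²(3L − a)/(6EI) = 1226/EI
  point load 104.4 at a = 0.78: Pa²(3L − a)/(6EI) = 188.6/EI
  δ_0 = 1414/EI
Flexibility coefficient — unit upward force at B: δ_{BB} = L³/(3EI) = 79.44/EI.
The prop prevents deflection at B: R_B = δ_0/δ_{BB} = 1414/79.44 = 17.81 kN.
Vertical equilibrium: R_A = ΣP − R_B = 231.4 − 17.81 = 213.6 kN.

R_A = 213.6 kN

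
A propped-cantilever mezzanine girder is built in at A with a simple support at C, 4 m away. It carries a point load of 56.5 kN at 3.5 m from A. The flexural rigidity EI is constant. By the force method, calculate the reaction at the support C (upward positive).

R_C = 45.96 kN

Take the reaction at C as the redundant and release it; the primary structure is a cantilever fixed at A.
Deflection at C on the released cantilever, summing each load's contribution:
  point load 56.5 at a = 3.5: Pa²(3L − a)/(6EI) = 980.5/EI
Tip deflection under a unit load at C: L³/(3EI) = 21.33/EI.
The prop prevents deflection at C: R_C = δ_0/δ_{CC} = 980.5/21.33 = 45.96 kN.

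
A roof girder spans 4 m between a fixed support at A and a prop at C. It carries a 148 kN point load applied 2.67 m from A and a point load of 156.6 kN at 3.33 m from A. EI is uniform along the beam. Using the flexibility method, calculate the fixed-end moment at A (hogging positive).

M_A = 138.5 kN·m

Take the reaction at C as the redundant and release it; the primary structure is a cantilever fixed at A.
Downward deflection at the released point C due to the loads:
  point load 148 at a = 2.67: Pa²(3L − a)/(6EI) = 1641/EI
  point load 156.6 at a = 3.33: Pa²(3L − a)/(6EI) = 2509/EI
  δ_0 = 4150/EI
Flexibility coefficient — unit upward force at C: δ_{CC} = L³/(3EI) = 21.33/EI.
Compatibility at C: δ_0 − R_C·δ_{CC} = 0, so R_C = 4150/21.33 = 194.5 kN.
Moment equilibrium about A: M_A = Σ(load moments about A) − R_C·L = 916.6 − 194.5×4 = 138.5 kN·m.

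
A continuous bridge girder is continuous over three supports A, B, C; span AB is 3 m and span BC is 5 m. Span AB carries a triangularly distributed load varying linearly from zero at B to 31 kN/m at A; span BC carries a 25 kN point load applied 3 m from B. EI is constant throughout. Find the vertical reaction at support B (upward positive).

R_B = 35.76 kN

Insert a hinge at B; M_B is the redundant, and each span becomes simply supported.
Discontinuity in slope at B on the released structure — sum the simple-span end rotations:
  span AB: triangular load, peak 31: 7w₀L³/(360EI) = 16.27/EI
  span BC: point load 25 at a = 3: Pab(L + b)/(6LEI) = 35/EI
  relative rotation θ_0 = (16.27 + 35)/EI = 51.27/EI
A unit hogging moment at B produces rotation L₁/(3EI) + L₂/(3EI) = 2.667/EI.
Slope continuity at B: θ_0 = M_B·2.667/EI, so M_B = 51.27/2.667 = 19.23 kN·m (hogging).
Span AB, ΣM about A with M_B applied at B: R_B^{AB}·3 = 46.5 + 19.23, so R_B^{AB} = 21.91 kN and R_A = 46.5 − 21.91 = 24.59 kN.
Span BC, ΣM about C: R_B^{BC}·5 = 50 + 19.23, so R_B^{BC} = 13.85 kN and R_C = 25 − 13.85 = 11.15 kN.
R_B = 21.91 + 13.85 = 35.76 kN.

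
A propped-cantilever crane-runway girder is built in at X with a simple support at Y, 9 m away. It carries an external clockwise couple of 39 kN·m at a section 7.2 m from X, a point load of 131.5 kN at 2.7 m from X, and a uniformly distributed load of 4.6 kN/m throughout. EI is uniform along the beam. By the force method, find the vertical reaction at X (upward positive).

Release the roller at Y. Primary structure: cantilever fixed at X.
Primary-structure tip deflection at Y by superposition:
  clockwise couple 39 at a = 7.2: M₀a(2L − a)/(2EI) = 1516/EI
  point load 131.5 at a = 2.7: Pa²(3L − a)/(6EI) = 3882/EI
  UDL 4.6: wL⁴/(8EI) = 3773/EI
  δ_0 = 9171/EI
Flexibility coefficient — unit upward force at Y: δ_{YY} = L³/(3EI) = 243/EI.
The prop prevents deflection at Y: R_Y = δ_0/δ_{YY} = 9171/243 = 37.74 kN.
Vertical equilibrium: R_X = ΣP − R_Y = 172.9 − 37.74 = 135.2 kN.

R_X = 135.2 kN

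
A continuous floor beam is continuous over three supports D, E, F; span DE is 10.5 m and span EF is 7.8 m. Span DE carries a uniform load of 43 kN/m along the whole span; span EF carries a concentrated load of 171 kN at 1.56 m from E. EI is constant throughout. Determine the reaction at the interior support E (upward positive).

R_E = 456.8 kN

Insert a hinge at E; M_E is the redundant, and each span becomes simply supported.
End slopes at the hinge E, treating each span as simply supported:
  span DE: UDL 43: wL³/(24EI) = 2074/EI
  span EF: point load 171 at a = 1.56: Pab(L + b)/(6LEI) = 499.4/EI
  relative rotation θ_0 = (2074 + 499.4)/EI = 2573/EI
A unit hogging moment at E produces rotation L₁/(3EI) + L₂/(3EI) = 6.1/EI.
Compatibility: M_E·(L₁+L₂)/(3EI) = θ_0, giving M_E = 421.9 kN·m (hogging).
Span DE, ΣM about D with M_E applied at E: R_E^{DE}·10.5 = 2370 + 421.9, so R_E^{DE} = 265.9 kN and R_D = 451.5 − 265.9 = 185.6 kN.
Span EF, ΣM about F: R_E^{EF}·7.8 = 1067 + 421.9, so R_E^{EF} = 190.9 kN and R_F = 171 − 190.9 = -19.89 kN.
R_E = 265.9 + 190.9 = 456.8 kN.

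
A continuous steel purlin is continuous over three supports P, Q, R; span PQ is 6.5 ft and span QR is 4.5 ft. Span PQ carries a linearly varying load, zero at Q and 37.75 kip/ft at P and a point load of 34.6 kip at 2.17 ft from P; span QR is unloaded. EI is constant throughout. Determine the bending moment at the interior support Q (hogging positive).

M_Q = 74.69 kip·ft

Release continuity at Q by inserting a hinge; the redundant is the internal moment M_Q. The primary structure is two simply-supported spans PQ and QR.
Rotations at Q on the released spans (each span's end-slope, ×1/EI):
  span PQ: triangular load, peak 37.75: 7w₀L³/(360EI) = 201.6/EI
  span PQ: point load 34.6 at a = 2.17: Pab(L + a)/(6LEI) = 72.27/EI
  relative rotation θ_0 = (273.9 + 0)/EI = 273.9/EI
A unit hogging moment at Q produces rotation L₁/(3EI) + L₂/(3EI) = 3.667/EI.
Compatibility: M_Q·(L₁+L₂)/(3EI) = θ_0, giving M_Q = 74.69 kip·ft (hogging).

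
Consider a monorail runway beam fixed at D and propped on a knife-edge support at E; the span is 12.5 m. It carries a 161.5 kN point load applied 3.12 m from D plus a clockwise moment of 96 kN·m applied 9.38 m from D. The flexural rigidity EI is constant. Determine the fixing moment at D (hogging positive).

Choose R_E as the redundant. The primary structure is the cantilever fixed at D.
Deflection at E on the released cantilever, summing each load's contribution:
  point load 161.5 at a = 3.12: Pa²(3L − a)/(6EI) = 9008/EI
  clockwise couple 96 at a = 9.38: M₀a(2L − a)/(2EI) = 7033/EI
  δ_0 = 16041/EI
Flexibility coefficient — unit upward force at E: δ_{EE} = L³/(3EI) = 651/EI.
Compatibility at E: δ_0 − R_E·δ_{EE} = 0, so R_E = 16041/651 = 24.64 kN.
Moment equilibrium about D: M_D = Σ(load moments about D) − R_E·L = 599.9 − 24.64×12.5 = 291.9 kN·m.

M_D = 291.9 kN·m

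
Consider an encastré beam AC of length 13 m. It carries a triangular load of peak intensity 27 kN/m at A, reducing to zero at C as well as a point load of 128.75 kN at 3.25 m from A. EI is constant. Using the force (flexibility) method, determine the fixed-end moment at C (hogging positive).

Take the two fixed-end moments M_A, M_C as redundants; the released structure is the simple span AC.
On the primary (simply-supported) span, the end slopes from the loading are:
  at A: triangular load, peak 27: w₀L³/(45EI) = 1318/EI
  at C: triangular load, peak 27: 7w₀L³/(360EI) = 1153/EI
  at A: point load 128.75 at a = 3.25: Pab(L + b)/(6LEI) = 1190/EI
  at C: point load 128.75 at a = 3.25: Pab(L + a)/(6LEI) = 850/EI
  θ_A0 = 2508/EI,  θ_C0 = 2003/EI
Flexibility coefficients: a unit moment at one end gives L/(3EI) there and L/(6EI) at the far end, so f₁₁ = f₂₂ = 4.333/EI and f₁₂ = f₂₁ = 2.167/EI.
Compatibility — zero rotation at each built-in end:
  4.333 M_A + 2.167 M_C = 2508
  2.167 M_A + 4.333 M_C = 2003
Solving the pair gives M_A = 463.5 kN·m and M_C = 230.6 kN·m (hogging).

M_C = 230.6 kN·m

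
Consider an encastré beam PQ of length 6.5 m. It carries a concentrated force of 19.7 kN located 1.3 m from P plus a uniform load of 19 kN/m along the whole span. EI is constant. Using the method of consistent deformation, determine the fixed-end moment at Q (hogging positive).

M_Q = 70.99 kN·m

Take the two fixed-end moments M_P, M_Q as redundants; the released structure is the simple span PQ.
Simple-span end rotations at P and Q under the given loads:
  at P: point load 19.7 at a = 1.3: Pab(L + b)/(6LEI) = 39.95/EI
  at Q: point load 19.7 at a = 1.3: Pab(L + a)/(6LEI) = 26.63/EI
  at P: UDL 19: wL³/(24EI) = 217.4/EI
  at Q: UDL 19: wL³/(24EI) = 217.4/EI
  θ_P0 = 257.4/EI,  θ_Q0 = 244/EI
Flexibility coefficients: a unit moment at one end gives L/(3EI) there and L/(6EI) at the far end, so f₁₁ = f₂₂ = 2.167/EI and f₁₂ = f₂₁ = 1.083/EI.
Compatibility — zero rotation at each built-in end:
  2.167 M_P + 1.083 M_Q = 257.4
  1.083 M_P + 2.167 M_Q = 244
Solving the pair gives M_P = 83.29 kN·m and M_Q = 70.99 kN·m (hogging).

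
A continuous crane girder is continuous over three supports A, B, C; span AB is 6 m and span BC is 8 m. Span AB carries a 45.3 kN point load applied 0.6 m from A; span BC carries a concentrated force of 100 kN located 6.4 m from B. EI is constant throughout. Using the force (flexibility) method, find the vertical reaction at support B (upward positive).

Take M_B as the redundant. Released structure: two simple spans AB and BC with a hinge at B.
Discontinuity in slope at B on the released structure — sum the simple-span end rotations:
  span AB: point load 45.3 at a = 0.6: Pab(L + a)/(6LEI) = 26.91/EI
  span BC: point load 100 at a = 6.4: Pab(L + b)/(6LEI) = 204.8/EI
  relative rotation θ_0 = (26.91 + 204.8)/EI = 231.7/EI
A unit hogging moment at B produces rotation L₁/(3EI) + L₂/(3EI) = 4.667/EI.
Compatibility: M_B·(L₁+L₂)/(3EI) = θ_0, giving M_B = 49.65 kN·m (hogging).
Span AB, ΣM about A with M_B applied at B: R_B^{AB}·6 = 27.18 + 49.65, so R_B^{AB} = 12.81 kN and R_A = 45.3 − 12.81 = 32.49 kN.
Span BC, ΣM about C: R_B^{BC}·8 = 160 + 49.65, so R_B^{BC} = 26.21 kN and R_C = 100 − 26.21 = 73.79 kN.
R_B = 12.81 + 26.21 = 39.01 kN.

R_B = 39.01 kN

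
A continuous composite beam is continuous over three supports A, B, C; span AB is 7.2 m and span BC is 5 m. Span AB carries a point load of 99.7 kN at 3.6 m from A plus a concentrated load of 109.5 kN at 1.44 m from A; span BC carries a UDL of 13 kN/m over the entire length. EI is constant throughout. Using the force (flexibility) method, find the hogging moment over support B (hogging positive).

Release continuity at B by inserting a hinge; the redundant is the internal moment M_B. The primary structure is two simply-supported spans AB and BC.
Discontinuity in slope at B on the released structure — sum the simple-span end rotations:
  span AB: point load 99.7 at a = 3.6: Pab(L + a)/(6LEI) = 323/EI
  span AB: point load 109.5 at a = 1.44: Pab(L + a)/(6LEI) = 181.6/EI
  span BC: UDL 13: wL³/(24EI) = 67.71/EI
  relative rotation θ_0 = (504.7 + 67.71)/EI = 572.4/EI
A unit hogging moment at B produces rotation L₁/(3EI) + L₂/(3EI) = 4.067/EI.
Compatibility: M_B·(L₁+L₂)/(3EI) = θ_0, giving M_B = 140.8 kN·m (hogging).

M_B = 140.8 kN·m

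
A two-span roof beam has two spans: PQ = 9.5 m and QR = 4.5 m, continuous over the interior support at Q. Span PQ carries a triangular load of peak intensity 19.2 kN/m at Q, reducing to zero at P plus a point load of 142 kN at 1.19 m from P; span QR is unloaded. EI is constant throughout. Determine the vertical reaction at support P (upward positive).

Insert a hinge at Q; M_Q is the redundant, and each span becomes simply supported.
End slopes at the hinge Q, treating each span as simply supported:
  span PQ: triangular load, peak 19.2: w₀L³/(45EI) = 365.8/EI
  span PQ: point load 142 at a = 1.19: Pab(L + a)/(6LEI) = 263.4/EI
  relative rotation θ_0 = (629.2 + 0)/EI = 629.2/EI
A unit hogging moment at Q produces rotation L₁/(3EI) + L₂/(3EI) = 4.667/EI.
Compatibility: M_Q·(L₁+L₂)/(3EI) = θ_0, giving M_Q = 134.8 kN·m (hogging).
Span PQ, ΣM about P with M_Q applied at Q: R_Q^{PQ}·9.5 = 746.6 + 134.8, so R_Q^{PQ} = 92.78 kN and R_P = 233.2 − 92.78 = 140.4 kN.

R_P = 140.4 kN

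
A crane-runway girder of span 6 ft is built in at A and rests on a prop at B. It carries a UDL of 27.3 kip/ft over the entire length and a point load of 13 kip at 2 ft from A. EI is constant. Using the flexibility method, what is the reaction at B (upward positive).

Release the roller at B. Primary structure: cantilever fixed at A.
Free-end deflection of the primary structure under the applied loading (downward +):
  UDL 27.3: wL⁴/(8EI) = 4423/EI
  point load 13 at a = 2: Pa²(3L − a)/(6EI) = 138.7/EI
  δ_0 = 4561/EI
Flexibility coefficient — unit upward force at B: δ_{BB} = L³/(3EI) = 72/EI.
The prop prevents deflection at B: R_B = δ_0/δ_{BB} = 4561/72 = 63.35 kip.

R_B = 63.35 kip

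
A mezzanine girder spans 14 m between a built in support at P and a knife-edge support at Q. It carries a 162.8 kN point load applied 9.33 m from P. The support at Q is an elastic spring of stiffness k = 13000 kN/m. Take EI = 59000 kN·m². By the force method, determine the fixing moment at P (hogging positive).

Release the roller at Q. Primary structure: cantilever fixed at P.
Primary-structure tip deflection at Q by superposition:
  point load 162.8 at a = 9.33: Pa²(3L − a)/(6EI) = 77164/EI
Tip deflection under a unit load at Q: L³/(3EI) = 914.7/EI.
With EI = 59000 kN·m²: δ_0 = 1.3079 m and δ_{QQ} = 0.015503 m/kN.
Compatibility — the spring shortens by R_Q/k under the reaction it provides: δ_0 − R_Q·δ_{QQ} = R_Q/k. With 1/k = 0.000077 m/kN, R_Q = δ_0 / (δ_{QQ} + 1/k) = 1.3079 / (0.015503 + 0.000077) = 83.95 kN.
Moment equilibrium about P: M_P = Σ(load moments about P) − R_Q·L = 1519 − 83.95×14 = 343.7 kN·m.

M_P = 343.7 kN·m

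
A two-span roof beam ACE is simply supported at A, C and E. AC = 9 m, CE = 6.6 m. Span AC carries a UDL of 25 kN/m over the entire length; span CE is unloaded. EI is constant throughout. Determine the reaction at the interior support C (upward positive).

Take M_C as the redundant. Released structure: two simple spans AC and CE with a hinge at C.
Rotations at C on the released spans (each span's end-slope, ×1/EI):
  span AC: UDL 25: wL³/(24EI) = 759.4/EI
  relative rotation θ_0 = (759.4 + 0)/EI = 759.4/EI
A unit hogging moment at C produces rotation L₁/(3EI) + L₂/(3EI) = 5.2/EI.
Compatibility: M_C·(L₁+L₂)/(3EI) = θ_0, giving M_C = 146 kN·m (hogging).
Span AC, ΣM about A with M_C applied at C: R_C^{AC}·9 = 1012 + 146, so R_C^{AC} = 128.7 kN and R_A = 225 − 128.7 = 96.27 kN.
Span CE, ΣM about E: R_C^{CE}·6.6 = 0 + 146, so R_C^{CE} = 22.13 kN and R_E = 0 − 22.13 = -22.13 kN.
R_C = 128.7 + 22.13 = 150.9 kN.

R_C = 150.9 kN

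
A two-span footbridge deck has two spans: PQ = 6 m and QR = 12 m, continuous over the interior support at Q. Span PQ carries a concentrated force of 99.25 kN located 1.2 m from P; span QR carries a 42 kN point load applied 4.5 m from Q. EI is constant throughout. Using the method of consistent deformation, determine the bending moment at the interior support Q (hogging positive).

M_Q = 83.04 kN·m

Release continuity at Q by inserting a hinge; the redundant is the internal moment M_Q. The primary structure is two simply-supported spans PQ and QR.
Discontinuity in slope at Q on the released structure — sum the simple-span end rotations:
  span PQ: point load 99.25 at a = 1.2: Pab(L + a)/(6LEI) = 114.3/EI
  span QR: point load 42 at a = 4.5: Pab(L + b)/(6LEI) = 383.9/EI
  relative rotation θ_0 = (114.3 + 383.9)/EI = 498.2/EI
A unit hogging moment at Q produces rotation L₁/(3EI) + L₂/(3EI) = 6/EI.
Compatibility: M_Q·(L₁+L₂)/(3EI) = θ_0, giving M_Q = 83.04 kN·m (hogging).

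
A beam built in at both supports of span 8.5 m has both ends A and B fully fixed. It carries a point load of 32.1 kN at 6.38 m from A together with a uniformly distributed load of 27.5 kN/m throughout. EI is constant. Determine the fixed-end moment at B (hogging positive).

Take the two fixed-end moments M_A, M_B as redundants; the released structure is the simple span AB.
On the primary (simply-supported) span, the end slopes from the loading are:
  at A: point load 32.1 at a = 6.38: Pab(L + b)/(6LEI) = 90.41/EI
  at B: point load 32.1 at a = 6.38: Pab(L + a)/(6LEI) = 126.7/EI
  at A: UDL 27.5: wL³/(24EI) = 703.7/EI
  at B: UDL 27.5: wL³/(24EI) = 703.7/EI
  θ_A0 = 794.1/EI,  θ_B0 = 830.4/EI
Flexibility coefficients: a unit moment at one end gives L/(3EI) there and L/(6EI) at the far end, so f₁₁ = f₂₂ = 2.833/EI and f₁₂ = f₂₁ = 1.417/EI.
Compatibility — zero rotation at each built-in end:
  2.833 M_A + 1.417 M_B = 794.1
  1.417 M_A + 2.833 M_B = 830.4
Solving the pair gives M_A = 178.3 kN·m and M_B = 203.9 kN·m (hogging).

M_B = 203.9 kN·m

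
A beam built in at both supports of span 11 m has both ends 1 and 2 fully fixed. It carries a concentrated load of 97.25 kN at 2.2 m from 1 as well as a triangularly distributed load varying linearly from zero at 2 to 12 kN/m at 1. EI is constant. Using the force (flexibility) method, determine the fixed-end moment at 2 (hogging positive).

Take the two fixed-end moments M_1, M_2 as redundants; the released structure is the simple span 12.
End rotations of the released simple span under the applied load (×1/EI):
  at 1: point load 97.25 at a = 2.2: Pab(L + b)/(6LEI) = 564.8/EI
  at 2: point load 97.25 at a = 2.2: Pab(L + a)/(6LEI) = 376.6/EI
  at 1: triangular load, peak 12: w₀L³/(45EI) = 354.9/EI
  at 2: triangular load, peak 12: 7w₀L³/(360EI) = 310.6/EI
  θ_10 = 919.8/EI,  θ_20 = 687.1/EI
Flexibility coefficients: a unit moment at one end gives L/(3EI) there and L/(6EI) at the far end, so f₁₁ = f₂₂ = 3.667/EI and f₁₂ = f₂₁ = 1.833/EI.
Compatibility — zero rotation at each built-in end:
  3.667 M_1 + 1.833 M_2 = 919.8
  1.833 M_1 + 3.667 M_2 = 687.1
Solving the pair gives M_1 = 209.5 kN·m and M_2 = 82.63 kN·m (hogging).

M_2 = 82.63 kN·m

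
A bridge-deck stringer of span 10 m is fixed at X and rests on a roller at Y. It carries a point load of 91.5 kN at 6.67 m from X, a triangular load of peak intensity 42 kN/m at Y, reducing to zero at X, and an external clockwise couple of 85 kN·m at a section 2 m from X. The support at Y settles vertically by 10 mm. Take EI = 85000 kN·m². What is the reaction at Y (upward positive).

R_Y = 165 kN

Take the reaction at Y as the redundant and release it; the primary structure is a cantilever fixed at X.
Primary-structure tip deflection at Y by superposition:
  point load 91.5 at a = 6.67: Pa²(3L − a)/(6EI) = 15828/EI
  triangular load, peak 42 at the free end: 11w₀L⁴/(120EI) = 38500/EI
  clockwise couple 85 at a = 2: M₀a(2L − a)/(2EI) = 1530/EI
  δ_0 = 55858/EI
Flexibility coefficient — unit upward force at Y: δ_{YY} = L³/(3EI) = 333.3/EI.
With EI = 85000 kN·m²: δ_0 = 0.65716 m and δ_{YY} = 0.003922 m/kN.
Compatibility — the beam at Y must follow the support down by 0.01 m: δ_0 − R_Y·δ_{YY} = 0.01, so R_Y = (0.65716 − 0.01)/0.003922 = 165 kN.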